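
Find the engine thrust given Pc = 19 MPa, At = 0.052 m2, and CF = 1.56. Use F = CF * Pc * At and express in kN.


F = 1.56 * 19e6 * 0.052 = 1.5413e+06 N = 1541.3 kN

1541.3 kN


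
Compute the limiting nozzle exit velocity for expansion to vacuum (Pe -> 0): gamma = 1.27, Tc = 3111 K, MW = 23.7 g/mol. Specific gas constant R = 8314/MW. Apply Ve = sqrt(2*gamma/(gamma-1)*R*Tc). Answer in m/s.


R = 8314 / 23.7 = 350.8 J/(kg.K)
Ve = sqrt(2 * 1.27 / (1.27 - 1) * 350.8 * 3111) = 3204 m/s

3204 m/s


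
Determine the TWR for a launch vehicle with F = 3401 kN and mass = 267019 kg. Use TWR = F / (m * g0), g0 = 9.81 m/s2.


TWR = 3401000 / (267019 * 9.81) = 1.3

1.3


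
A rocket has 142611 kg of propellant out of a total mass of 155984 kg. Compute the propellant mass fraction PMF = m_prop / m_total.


PMF = 142611 / 155984 = 0.914

0.914


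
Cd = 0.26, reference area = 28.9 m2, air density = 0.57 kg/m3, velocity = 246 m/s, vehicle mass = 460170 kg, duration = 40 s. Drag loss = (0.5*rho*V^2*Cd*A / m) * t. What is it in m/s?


D = 0.5 * 0.57 * 246^2 * 0.26 * 28.9 = 129594.41 N
a = 129594.41 / 460170 = 0.2816 m/s2
dV = 0.2816 * 40 = 11.3 m/s

11.3 m/s


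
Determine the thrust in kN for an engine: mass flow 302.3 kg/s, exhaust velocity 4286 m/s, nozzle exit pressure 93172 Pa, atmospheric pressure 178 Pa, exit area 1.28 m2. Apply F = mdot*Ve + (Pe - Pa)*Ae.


F = 302.3 * 4286 + (93172 - 178) * 1.28 = 1.4147e+06 N = 1414.7 kN

1414.7 kN


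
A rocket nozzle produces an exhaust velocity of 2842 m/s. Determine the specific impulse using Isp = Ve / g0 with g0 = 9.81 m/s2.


Isp = Ve / g0 = 2842 / 9.81 = 289.7 s

289.7 s


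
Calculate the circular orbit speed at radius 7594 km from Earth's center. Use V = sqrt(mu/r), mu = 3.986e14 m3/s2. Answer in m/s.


V = sqrt(3.986e14 / 7594000) = 7245 m/s

7245 m/s


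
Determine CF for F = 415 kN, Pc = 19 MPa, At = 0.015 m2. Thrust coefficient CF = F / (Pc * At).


CF = 415000 / (19e6 * 0.015) = 1.46

1.46


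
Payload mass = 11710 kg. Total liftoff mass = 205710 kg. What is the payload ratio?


PR = 11710 / 205710 = 0.0569

0.0569


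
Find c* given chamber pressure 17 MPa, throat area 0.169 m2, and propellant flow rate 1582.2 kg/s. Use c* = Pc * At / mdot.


c* = 17e6 * 0.169 / 1582.2 = 1816 m/s

1816 m/s


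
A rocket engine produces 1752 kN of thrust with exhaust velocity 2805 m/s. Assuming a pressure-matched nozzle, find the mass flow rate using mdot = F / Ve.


mdot = F / Ve = 1752000 / 2805 = 624.6 kg/s

624.6 kg/s


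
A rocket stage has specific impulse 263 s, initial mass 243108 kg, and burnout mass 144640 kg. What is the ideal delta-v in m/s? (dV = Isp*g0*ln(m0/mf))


Ve = 263 * 9.81 = 2580.03 m/s
dV = 2580.03 * ln(243108/144640) = 1340 m/s

1340 m/s


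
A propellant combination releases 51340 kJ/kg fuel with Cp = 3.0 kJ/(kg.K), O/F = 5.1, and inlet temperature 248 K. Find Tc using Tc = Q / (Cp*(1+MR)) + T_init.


Tc = 51340 / (3.0 * (1 + 5.1)) + 248 = 3053 K

3053 K


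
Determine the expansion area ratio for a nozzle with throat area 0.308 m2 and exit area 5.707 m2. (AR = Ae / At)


AR = 5.707 / 0.308 = 18.5

18.5


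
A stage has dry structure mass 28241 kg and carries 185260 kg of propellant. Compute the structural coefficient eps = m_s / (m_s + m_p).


eps = 28241 / (28241 + 185260) = 0.1323

0.1323


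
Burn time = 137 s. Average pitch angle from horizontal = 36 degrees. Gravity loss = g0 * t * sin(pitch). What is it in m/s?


GL = 9.81 * 137 * sin(36 deg) = 790 m/s

790 m/s


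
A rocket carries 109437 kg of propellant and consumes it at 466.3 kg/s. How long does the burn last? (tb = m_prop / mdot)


tb = 109437 / 466.3 = 234.7 s

234.7 s


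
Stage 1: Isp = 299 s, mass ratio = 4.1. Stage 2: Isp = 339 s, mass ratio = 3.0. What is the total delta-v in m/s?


dV1 = 299 * 9.81 * ln(4.1) = 4138.7 m/s
dV2 = 339 * 9.81 * ln(3.0) = 3653.5 m/s
Total dV = 4138.7 + 3653.5 = 7792.2 m/s ~ 7792 m/s

7792 m/s


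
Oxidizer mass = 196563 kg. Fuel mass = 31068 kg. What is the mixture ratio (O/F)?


MR = 196563 / 31068 = 6.33

6.33


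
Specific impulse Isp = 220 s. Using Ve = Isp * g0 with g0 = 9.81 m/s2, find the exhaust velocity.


Ve = Isp * g0 = 220 * 9.81 = 2158.2 m/s

2158.2 m/s


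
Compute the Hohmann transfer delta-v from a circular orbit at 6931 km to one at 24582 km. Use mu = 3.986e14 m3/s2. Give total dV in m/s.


V1 = sqrt(mu/r1) = 7583.52 m/s
dV1 = V1*(sqrt(2*r2/(r1+r2)) - 1) = 1888.65 m/s
V2 = sqrt(mu/r2) = 4026.8 m/s
dV2 = V2*(1 - sqrt(2*r1/(r1+r2))) = 1356.08 m/s
Total dV = 3245 m/s

3245 m/s


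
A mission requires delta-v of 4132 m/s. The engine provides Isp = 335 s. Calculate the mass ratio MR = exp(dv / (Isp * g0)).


Ve = 335 * 9.81 = 3286.35 m/s
MR = exp(4132 / 3286.35) = 3.516

3.516


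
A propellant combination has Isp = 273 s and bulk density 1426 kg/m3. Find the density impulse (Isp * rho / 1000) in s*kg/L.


rho*Isp = 273 * 1426 / 1000 = 389 s*kg/L

389 s*kg/L


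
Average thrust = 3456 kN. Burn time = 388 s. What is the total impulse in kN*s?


It = 3456 * 388 = 1340928 kN*s

1340928 kN*s


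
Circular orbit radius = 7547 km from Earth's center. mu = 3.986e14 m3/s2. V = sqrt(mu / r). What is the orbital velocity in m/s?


V = sqrt(3.986e14 / 7547000) = 7267 m/s

7267 m/s


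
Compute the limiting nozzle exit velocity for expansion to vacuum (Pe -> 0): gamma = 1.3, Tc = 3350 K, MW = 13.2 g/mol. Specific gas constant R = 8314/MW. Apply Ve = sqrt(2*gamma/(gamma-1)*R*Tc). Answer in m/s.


R = 8314 / 13.2 = 629.85 J/(kg.K)
Ve = sqrt(2 * 1.3 / (1.3 - 1) * 629.85 * 3350) = 4276 m/s

4276 m/s


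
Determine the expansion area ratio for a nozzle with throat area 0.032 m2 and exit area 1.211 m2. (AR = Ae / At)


AR = 1.211 / 0.032 = 37.8

37.8


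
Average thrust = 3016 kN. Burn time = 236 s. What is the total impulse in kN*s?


It = 3016 * 236 = 711776 kN*s

711776 kN*s


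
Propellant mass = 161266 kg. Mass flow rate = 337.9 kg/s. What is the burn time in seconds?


tb = 161266 / 337.9 = 477.3 s

477.3 s


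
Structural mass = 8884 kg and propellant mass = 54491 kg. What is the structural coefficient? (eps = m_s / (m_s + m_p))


eps = 8884 / (8884 + 54491) = 0.1402

0.1402


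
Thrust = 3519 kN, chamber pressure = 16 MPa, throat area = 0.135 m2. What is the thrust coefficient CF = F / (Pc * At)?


CF = 3519000 / (16e6 * 0.135) = 1.63

1.63


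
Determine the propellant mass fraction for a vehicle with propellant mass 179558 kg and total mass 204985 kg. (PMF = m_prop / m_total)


PMF = 179558 / 204985 = 0.876

0.876


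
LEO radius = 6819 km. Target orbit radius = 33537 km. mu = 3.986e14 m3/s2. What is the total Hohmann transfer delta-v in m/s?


V1 = sqrt(mu/r1) = 7645.54 m/s
dV1 = V1*(sqrt(2*r2/(r1+r2)) - 1) = 2211.15 m/s
V2 = sqrt(mu/r2) = 3447.52 m/s
dV2 = V2*(1 - sqrt(2*r1/(r1+r2))) = 1443.38 m/s
Total dV = 3655 m/s

3655 m/s


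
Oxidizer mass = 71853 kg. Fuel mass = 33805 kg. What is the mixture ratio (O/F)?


MR = 71853 / 33805 = 2.13

2.13


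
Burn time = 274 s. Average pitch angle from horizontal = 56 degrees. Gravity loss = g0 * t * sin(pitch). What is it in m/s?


GL = 9.81 * 274 * sin(56 deg) = 2228 m/s

2228 m/s


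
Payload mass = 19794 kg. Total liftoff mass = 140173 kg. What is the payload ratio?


PR = 19794 / 140173 = 0.1412

0.1412


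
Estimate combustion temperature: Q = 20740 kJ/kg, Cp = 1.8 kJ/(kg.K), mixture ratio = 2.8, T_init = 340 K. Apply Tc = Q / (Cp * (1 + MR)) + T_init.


Tc = 20740 / (1.8 * (1 + 2.8)) + 340 = 3372 K

3372 K


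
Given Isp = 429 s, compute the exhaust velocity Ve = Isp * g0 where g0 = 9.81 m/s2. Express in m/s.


Ve = Isp * g0 = 429 * 9.81 = 4208.5 m/s

4208.5 m/s


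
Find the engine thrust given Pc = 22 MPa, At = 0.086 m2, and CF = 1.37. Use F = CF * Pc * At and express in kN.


F = 1.37 * 22e6 * 0.086 = 2.5920e+06 N = 2592.0 kN

2592.0 kN


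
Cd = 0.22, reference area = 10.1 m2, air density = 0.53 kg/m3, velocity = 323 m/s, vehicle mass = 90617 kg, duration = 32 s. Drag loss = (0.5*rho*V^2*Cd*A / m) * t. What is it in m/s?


D = 0.5 * 0.53 * 323^2 * 0.22 * 10.1 = 61432.05 N
a = 61432.05 / 90617 = 0.6779 m/s2
dV = 0.6779 * 32 = 21.7 m/s

21.7 m/s


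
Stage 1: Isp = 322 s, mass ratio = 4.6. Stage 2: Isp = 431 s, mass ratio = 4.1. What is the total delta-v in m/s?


dV1 = 322 * 9.81 * ln(4.6) = 4820.5 m/s
dV2 = 431 * 9.81 * ln(4.1) = 5965.8 m/s
Total dV = 4820.5 + 5965.8 = 10786.3 m/s ~ 10786 m/s

10786 m/s


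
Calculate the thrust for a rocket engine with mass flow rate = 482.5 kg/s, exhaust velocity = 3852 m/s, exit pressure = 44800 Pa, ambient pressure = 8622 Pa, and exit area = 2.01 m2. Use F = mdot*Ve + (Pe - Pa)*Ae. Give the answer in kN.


F = 482.5 * 3852 + (44800 - 8622) * 2.01 = 1.9313e+06 N = 1931.3 kN

1931.3 kN


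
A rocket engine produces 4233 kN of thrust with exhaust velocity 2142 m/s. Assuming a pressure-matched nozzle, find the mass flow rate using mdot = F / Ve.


mdot = F / Ve = 4233000 / 2142 = 1976.2 kg/s

1976.2 kg/s


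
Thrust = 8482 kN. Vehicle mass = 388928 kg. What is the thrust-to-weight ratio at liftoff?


TWR = 8482000 / (388928 * 9.81) = 2.22

2.22


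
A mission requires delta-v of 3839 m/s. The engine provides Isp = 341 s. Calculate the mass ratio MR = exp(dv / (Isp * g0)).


Ve = 341 * 9.81 = 3345.21 m/s
MR = exp(3839 / 3345.21) = 3.151

3.151


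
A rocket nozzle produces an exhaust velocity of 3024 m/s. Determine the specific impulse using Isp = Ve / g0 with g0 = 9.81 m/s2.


Isp = Ve / g0 = 3024 / 9.81 = 308.3 s

308.3 s


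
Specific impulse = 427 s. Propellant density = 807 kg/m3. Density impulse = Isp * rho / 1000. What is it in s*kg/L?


rho*Isp = 427 * 807 / 1000 = 345 s*kg/L

345 s*kg/L


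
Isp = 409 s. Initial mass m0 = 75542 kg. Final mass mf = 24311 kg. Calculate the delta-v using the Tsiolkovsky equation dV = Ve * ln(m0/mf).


Ve = 409 * 9.81 = 4012.29 m/s
dV = 4012.29 * ln(75542/24311) = 4549 m/s

4549 m/s


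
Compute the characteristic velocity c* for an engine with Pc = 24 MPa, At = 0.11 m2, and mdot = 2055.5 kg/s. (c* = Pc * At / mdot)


c* = 24e6 * 0.11 / 2055.5 = 1284 m/s

1284 m/s


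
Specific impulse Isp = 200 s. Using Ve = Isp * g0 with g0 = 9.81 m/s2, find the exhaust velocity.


Ve = Isp * g0 = 200 * 9.81 = 1962.0 m/s

1962.0 m/s


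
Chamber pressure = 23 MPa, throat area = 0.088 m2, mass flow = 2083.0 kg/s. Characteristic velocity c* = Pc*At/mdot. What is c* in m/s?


c* = 23e6 * 0.088 / 2083.0 = 972 m/s

972 m/s


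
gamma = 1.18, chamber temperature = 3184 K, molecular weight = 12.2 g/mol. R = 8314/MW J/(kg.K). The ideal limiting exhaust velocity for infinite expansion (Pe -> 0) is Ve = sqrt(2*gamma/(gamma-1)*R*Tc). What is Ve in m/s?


R = 8314 / 12.2 = 681.48 J/(kg.K)
Ve = sqrt(2 * 1.18 / (1.18 - 1) * 681.48 * 3184) = 5334 m/s

5334 m/s


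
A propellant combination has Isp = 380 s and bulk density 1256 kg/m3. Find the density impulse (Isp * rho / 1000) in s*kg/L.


rho*Isp = 380 * 1256 / 1000 = 477 s*kg/L

477 s*kg/L


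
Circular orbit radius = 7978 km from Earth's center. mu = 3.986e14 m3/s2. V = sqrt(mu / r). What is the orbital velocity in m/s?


V = sqrt(3.986e14 / 7978000) = 7068 m/s

7068 m/s


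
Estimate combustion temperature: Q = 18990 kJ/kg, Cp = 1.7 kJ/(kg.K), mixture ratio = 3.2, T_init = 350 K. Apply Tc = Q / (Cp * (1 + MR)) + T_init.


Tc = 18990 / (1.7 * (1 + 3.2)) + 350 = 3010 K

3010 K


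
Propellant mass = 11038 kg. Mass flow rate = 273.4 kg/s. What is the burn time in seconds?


tb = 11038 / 273.4 = 40.4 s

40.4 s


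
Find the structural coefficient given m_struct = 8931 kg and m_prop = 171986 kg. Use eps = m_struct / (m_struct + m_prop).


eps = 8931 / (8931 + 171986) = 0.0494

0.0494


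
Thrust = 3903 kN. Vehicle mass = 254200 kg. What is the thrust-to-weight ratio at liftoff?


TWR = 3903000 / (254200 * 9.81) = 1.57

1.57


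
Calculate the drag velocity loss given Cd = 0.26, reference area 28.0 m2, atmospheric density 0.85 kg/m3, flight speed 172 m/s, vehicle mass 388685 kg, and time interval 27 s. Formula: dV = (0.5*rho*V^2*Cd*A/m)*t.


D = 0.5 * 0.85 * 172^2 * 0.26 * 28.0 = 91532.9 N
a = 91532.9 / 388685 = 0.2355 m/s2
dV = 0.2355 * 27 = 6.4 m/s

6.4 m/s


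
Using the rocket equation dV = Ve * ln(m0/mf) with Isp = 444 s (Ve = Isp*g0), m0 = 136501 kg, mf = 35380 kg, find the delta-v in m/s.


Ve = 444 * 9.81 = 4355.64 m/s
dV = 4355.64 * ln(136501/35380) = 5881 m/s

5881 m/s


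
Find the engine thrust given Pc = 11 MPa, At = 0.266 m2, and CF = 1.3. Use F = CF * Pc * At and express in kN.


F = 1.3 * 11e6 * 0.266 = 3.8038e+06 N = 3803.8 kN

3803.8 kN


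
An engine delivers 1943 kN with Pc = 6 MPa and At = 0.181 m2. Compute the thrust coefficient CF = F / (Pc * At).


CF = 1943000 / (6e6 * 0.181) = 1.79

1.79


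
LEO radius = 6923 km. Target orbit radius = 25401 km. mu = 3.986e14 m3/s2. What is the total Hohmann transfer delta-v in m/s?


V1 = sqrt(mu/r1) = 7587.9 m/s
dV1 = V1*(sqrt(2*r2/(r1+r2)) - 1) = 1924.7 m/s
V2 = sqrt(mu/r2) = 3961.35 m/s
dV2 = V2*(1 - sqrt(2*r1/(r1+r2))) = 1368.71 m/s
Total dV = 3293 m/s

3293 m/s


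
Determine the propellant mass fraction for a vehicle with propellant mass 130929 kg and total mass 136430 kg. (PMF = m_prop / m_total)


PMF = 130929 / 136430 = 0.96

0.96


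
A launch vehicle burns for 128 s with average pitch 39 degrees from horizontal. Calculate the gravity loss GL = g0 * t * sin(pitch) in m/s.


GL = 9.81 * 128 * sin(39 deg) = 790 m/s

790 m/s


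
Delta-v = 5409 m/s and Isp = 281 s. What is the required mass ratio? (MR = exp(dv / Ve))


Ve = 281 * 9.81 = 2756.61 m/s
MR = exp(5409 / 2756.61) = 7.115

7.115


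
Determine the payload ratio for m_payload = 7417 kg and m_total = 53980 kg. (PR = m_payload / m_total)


PR = 7417 / 53980 = 0.1374

0.1374


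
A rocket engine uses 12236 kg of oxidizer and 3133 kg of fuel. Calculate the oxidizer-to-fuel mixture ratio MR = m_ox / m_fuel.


MR = 12236 / 3133 = 3.91

3.91


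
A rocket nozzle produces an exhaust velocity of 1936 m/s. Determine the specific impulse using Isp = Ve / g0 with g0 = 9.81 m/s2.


Isp = Ve / g0 = 1936 / 9.81 = 197.3 s

197.3 s


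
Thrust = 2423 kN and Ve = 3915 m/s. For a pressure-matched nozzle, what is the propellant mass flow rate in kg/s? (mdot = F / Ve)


mdot = F / Ve = 2423000 / 3915 = 618.9 kg/s

618.9 kg/s


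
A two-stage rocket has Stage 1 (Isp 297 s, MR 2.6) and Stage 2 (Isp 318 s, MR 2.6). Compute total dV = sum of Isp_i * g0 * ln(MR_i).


dV1 = 297 * 9.81 * ln(2.6) = 2783.9 m/s
dV2 = 318 * 9.81 * ln(2.6) = 2980.8 m/s
Total dV = 2783.9 + 2980.8 = 5764.7 m/s ~ 5765 m/s

5765 m/s


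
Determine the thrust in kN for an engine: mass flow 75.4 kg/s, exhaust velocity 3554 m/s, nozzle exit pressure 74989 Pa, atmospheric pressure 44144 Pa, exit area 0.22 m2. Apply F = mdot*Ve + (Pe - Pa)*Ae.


F = 75.4 * 3554 + (74989 - 44144) * 0.22 = 274758.0 N = 274.8 kN

274.8 kN


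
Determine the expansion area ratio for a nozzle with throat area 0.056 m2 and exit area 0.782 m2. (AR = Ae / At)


AR = 0.782 / 0.056 = 14.0

14.0


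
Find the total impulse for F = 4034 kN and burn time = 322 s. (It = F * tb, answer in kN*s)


It = 4034 * 322 = 1298948 kN*s

1298948 kN*s


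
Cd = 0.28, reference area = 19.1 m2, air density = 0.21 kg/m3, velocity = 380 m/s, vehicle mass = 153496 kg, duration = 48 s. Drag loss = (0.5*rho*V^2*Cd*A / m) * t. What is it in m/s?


D = 0.5 * 0.21 * 380^2 * 0.28 * 19.1 = 81086.38 N
a = 81086.38 / 153496 = 0.5283 m/s2
dV = 0.5283 * 48 = 25.4 m/s

25.4 m/s


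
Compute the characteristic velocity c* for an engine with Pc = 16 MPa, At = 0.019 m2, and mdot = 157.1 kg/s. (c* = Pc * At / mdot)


c* = 16e6 * 0.019 / 157.1 = 1935 m/s

1935 m/s


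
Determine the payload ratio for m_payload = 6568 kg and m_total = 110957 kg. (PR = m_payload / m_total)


PR = 6568 / 110957 = 0.0592

0.0592


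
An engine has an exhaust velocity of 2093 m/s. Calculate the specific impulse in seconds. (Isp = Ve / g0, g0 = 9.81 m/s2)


Isp = Ve / g0 = 2093 / 9.81 = 213.4 s

213.4 s


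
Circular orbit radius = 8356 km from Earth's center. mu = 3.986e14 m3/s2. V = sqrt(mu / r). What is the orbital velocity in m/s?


V = sqrt(3.986e14 / 8356000) = 6907 m/s

6907 m/s


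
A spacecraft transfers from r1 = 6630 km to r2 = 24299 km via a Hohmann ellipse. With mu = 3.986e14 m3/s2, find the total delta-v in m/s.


V1 = sqrt(mu/r1) = 7753.75 m/s
dV1 = V1*(sqrt(2*r2/(r1+r2)) - 1) = 1965.62 m/s
V2 = sqrt(mu/r2) = 4050.18 m/s
dV2 = V2*(1 - sqrt(2*r1/(r1+r2))) = 1398.24 m/s
Total dV = 3364 m/s

3364 m/s


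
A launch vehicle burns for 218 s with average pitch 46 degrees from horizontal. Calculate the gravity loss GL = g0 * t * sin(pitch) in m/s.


GL = 9.81 * 218 * sin(46 deg) = 1538 m/s

1538 m/s


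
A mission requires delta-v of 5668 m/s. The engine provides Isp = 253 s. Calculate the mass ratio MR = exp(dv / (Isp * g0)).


Ve = 253 * 9.81 = 2481.93 m/s
MR = exp(5668 / 2481.93) = 9.813

9.813


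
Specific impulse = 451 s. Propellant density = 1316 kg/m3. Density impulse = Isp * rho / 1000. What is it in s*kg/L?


rho*Isp = 451 * 1316 / 1000 = 594 s*kg/L

594 s*kg/L


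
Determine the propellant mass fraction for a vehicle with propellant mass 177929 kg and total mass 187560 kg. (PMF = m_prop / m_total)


PMF = 177929 / 187560 = 0.949

0.949


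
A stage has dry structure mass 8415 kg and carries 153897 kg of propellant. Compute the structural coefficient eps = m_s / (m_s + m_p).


eps = 8415 / (8415 + 153897) = 0.0518

0.0518


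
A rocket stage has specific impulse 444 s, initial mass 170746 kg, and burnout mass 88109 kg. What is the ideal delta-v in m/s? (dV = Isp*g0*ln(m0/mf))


Ve = 444 * 9.81 = 4355.64 m/s
dV = 4355.64 * ln(170746/88109) = 2882 m/s

2882 m/s


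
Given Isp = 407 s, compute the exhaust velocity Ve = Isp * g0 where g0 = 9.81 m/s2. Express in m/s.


Ve = Isp * g0 = 407 * 9.81 = 3992.7 m/s

3992.7 m/s


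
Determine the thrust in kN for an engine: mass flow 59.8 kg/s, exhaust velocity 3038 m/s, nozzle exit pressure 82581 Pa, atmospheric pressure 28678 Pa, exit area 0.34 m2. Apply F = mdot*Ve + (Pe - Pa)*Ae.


F = 59.8 * 3038 + (82581 - 28678) * 0.34 = 199999.0 N = 200.0 kN

200.0 kN


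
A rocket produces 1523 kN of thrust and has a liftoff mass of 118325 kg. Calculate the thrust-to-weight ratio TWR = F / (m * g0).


TWR = 1523000 / (118325 * 9.81) = 1.31

1.31


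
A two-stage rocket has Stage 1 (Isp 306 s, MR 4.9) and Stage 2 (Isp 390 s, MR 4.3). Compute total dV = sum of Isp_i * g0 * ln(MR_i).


dV1 = 306 * 9.81 * ln(4.9) = 4770.7 m/s
dV2 = 390 * 9.81 * ln(4.3) = 5580.5 m/s
Total dV = 4770.7 + 5580.5 = 10351.2 m/s ~ 10351 m/s

10351 m/s


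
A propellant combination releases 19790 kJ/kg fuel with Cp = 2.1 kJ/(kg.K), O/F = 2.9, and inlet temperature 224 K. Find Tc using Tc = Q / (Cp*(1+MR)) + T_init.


Tc = 19790 / (2.1 * (1 + 2.9)) + 224 = 2640 K

2640 K


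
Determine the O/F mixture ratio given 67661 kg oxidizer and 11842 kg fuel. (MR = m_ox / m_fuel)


MR = 67661 / 11842 = 5.71

5.71


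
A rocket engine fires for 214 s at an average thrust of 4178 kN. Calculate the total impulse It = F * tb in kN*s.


It = 4178 * 214 = 894092 kN*s

894092 kN*s


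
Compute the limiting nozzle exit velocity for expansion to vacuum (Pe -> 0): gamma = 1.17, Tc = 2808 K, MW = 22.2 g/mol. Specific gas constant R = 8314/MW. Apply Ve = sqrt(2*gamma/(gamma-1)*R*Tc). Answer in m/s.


R = 8314 / 22.2 = 374.5 J/(kg.K)
Ve = sqrt(2 * 1.17 / (1.17 - 1) * 374.5 * 2808) = 3805 m/s

3805 m/s


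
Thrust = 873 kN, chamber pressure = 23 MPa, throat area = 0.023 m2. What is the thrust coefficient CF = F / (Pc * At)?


CF = 873000 / (23e6 * 0.023) = 1.65

1.65


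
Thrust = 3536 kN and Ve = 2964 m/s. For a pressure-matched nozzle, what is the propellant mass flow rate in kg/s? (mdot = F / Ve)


mdot = F / Ve = 3536000 / 2964 = 1193.0 kg/s

1193.0 kg/s


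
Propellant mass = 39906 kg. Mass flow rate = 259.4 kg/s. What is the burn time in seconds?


tb = 39906 / 259.4 = 153.8 s

153.8 s


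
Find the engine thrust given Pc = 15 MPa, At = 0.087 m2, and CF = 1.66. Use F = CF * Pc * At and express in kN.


F = 1.66 * 15e6 * 0.087 = 2.1663e+06 N = 2166.3 kN

2166.3 kN


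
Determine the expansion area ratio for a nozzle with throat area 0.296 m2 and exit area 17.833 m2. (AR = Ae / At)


AR = 17.833 / 0.296 = 60.2

60.2


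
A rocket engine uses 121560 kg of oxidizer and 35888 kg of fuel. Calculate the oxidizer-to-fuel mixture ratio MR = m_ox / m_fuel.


MR = 121560 / 35888 = 3.39

3.39


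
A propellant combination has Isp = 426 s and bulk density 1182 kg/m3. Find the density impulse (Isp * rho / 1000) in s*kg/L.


rho*Isp = 426 * 1182 / 1000 = 504 s*kg/L

504 s*kg/L


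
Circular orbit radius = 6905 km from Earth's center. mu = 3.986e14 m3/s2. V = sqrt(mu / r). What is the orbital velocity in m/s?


V = sqrt(3.986e14 / 6905000) = 7598 m/s

7598 m/s


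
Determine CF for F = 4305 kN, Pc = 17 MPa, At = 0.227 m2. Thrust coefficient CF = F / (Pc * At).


CF = 4305000 / (17e6 * 0.227) = 1.12

1.12


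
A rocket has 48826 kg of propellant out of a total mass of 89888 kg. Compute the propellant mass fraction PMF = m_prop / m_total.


PMF = 48826 / 89888 = 0.543

0.543


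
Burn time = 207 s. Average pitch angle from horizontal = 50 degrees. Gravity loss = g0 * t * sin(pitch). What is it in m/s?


GL = 9.81 * 207 * sin(50 deg) = 1556 m/s

1556 m/s


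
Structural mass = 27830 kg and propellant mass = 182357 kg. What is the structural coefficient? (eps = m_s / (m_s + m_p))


eps = 27830 / (27830 + 182357) = 0.1324

0.1324


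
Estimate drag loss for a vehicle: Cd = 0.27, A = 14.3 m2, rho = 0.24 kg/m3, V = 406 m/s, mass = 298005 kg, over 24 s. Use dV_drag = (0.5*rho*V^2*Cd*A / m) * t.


D = 0.5 * 0.24 * 406^2 * 0.27 * 14.3 = 76371.82 N
a = 76371.82 / 298005 = 0.2563 m/s2
dV = 0.2563 * 24 = 6.2 m/s

6.2 m/s


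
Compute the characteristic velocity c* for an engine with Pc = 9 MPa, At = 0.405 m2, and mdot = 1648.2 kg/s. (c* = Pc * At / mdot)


c* = 9e6 * 0.405 / 1648.2 = 2212 m/s

2212 m/s


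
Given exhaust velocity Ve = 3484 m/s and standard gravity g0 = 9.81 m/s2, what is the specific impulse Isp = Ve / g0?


Isp = Ve / g0 = 3484 / 9.81 = 355.1 s

355.1 s


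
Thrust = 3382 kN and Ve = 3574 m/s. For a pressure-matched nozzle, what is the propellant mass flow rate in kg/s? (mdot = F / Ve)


mdot = F / Ve = 3382000 / 3574 = 946.3 kg/s

946.3 kg/s


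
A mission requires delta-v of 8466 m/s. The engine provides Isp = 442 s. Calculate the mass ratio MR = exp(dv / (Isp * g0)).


Ve = 442 * 9.81 = 4336.02 m/s
MR = exp(8466 / 4336.02) = 7.046

7.046


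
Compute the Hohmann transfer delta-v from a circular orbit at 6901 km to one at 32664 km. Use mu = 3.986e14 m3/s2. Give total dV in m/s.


V1 = sqrt(mu/r1) = 7599.98 m/s
dV1 = V1*(sqrt(2*r2/(r1+r2)) - 1) = 2165.79 m/s
V2 = sqrt(mu/r2) = 3493.28 m/s
dV2 = V2*(1 - sqrt(2*r1/(r1+r2))) = 1430.05 m/s
Total dV = 3596 m/s

3596 m/s


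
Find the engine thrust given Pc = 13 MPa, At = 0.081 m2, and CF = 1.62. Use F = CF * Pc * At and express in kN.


F = 1.62 * 13e6 * 0.081 = 1.7059e+06 N = 1705.9 kN

1705.9 kN


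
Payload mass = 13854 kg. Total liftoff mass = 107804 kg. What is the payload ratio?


PR = 13854 / 107804 = 0.1285

0.1285


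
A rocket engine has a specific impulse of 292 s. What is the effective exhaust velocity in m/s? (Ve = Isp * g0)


Ve = Isp * g0 = 292 * 9.81 = 2864.5 m/s

2864.5 m/s


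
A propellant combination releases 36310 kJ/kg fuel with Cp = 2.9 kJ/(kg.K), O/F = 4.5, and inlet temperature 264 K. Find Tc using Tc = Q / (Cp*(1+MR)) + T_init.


Tc = 36310 / (2.9 * (1 + 4.5)) + 264 = 2540 K

2540 K


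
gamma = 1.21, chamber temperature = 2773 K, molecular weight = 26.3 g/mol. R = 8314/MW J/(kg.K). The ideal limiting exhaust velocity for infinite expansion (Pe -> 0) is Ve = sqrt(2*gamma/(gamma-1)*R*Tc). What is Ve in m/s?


R = 8314 / 26.3 = 316.12 J/(kg.K)
Ve = sqrt(2 * 1.21 / (1.21 - 1) * 316.12 * 2773) = 3178 m/s

3178 m/s


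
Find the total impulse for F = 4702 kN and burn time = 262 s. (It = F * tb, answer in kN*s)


It = 4702 * 262 = 1231924 kN*s

1231924 kN*s


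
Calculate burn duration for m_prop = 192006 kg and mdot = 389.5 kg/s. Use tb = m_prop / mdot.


tb = 192006 / 389.5 = 493.0 s

493.0 s


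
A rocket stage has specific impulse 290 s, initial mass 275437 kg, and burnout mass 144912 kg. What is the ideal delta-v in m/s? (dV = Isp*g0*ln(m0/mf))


Ve = 290 * 9.81 = 2844.9 m/s
dV = 2844.9 * ln(275437/144912) = 1827 m/s

1827 m/s


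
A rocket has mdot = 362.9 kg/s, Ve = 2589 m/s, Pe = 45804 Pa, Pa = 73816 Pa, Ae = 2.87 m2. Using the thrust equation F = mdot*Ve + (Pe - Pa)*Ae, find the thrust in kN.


F = 362.9 * 2589 + (45804 - 73816) * 2.87 = 859154.0 N = 859.2 kN

859.2 kN


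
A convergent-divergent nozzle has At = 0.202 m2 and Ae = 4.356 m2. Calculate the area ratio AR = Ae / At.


AR = 4.356 / 0.202 = 21.6

21.6


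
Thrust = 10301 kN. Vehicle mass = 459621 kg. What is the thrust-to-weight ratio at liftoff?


TWR = 10301000 / (459621 * 9.81) = 2.28

2.28


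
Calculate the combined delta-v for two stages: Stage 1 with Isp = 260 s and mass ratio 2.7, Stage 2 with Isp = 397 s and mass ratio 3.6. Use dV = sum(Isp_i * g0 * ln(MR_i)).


dV1 = 260 * 9.81 * ln(2.7) = 2533.4 m/s
dV2 = 397 * 9.81 * ln(3.6) = 4988.7 m/s
Total dV = 2533.4 + 4988.7 = 7522.1 m/s ~ 7522 m/s

7522 m/s


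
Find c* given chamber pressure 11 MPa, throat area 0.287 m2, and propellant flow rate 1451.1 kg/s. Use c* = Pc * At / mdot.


c* = 11e6 * 0.287 / 1451.1 = 2176 m/s

2176 m/s


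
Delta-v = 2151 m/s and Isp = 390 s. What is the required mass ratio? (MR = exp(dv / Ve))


Ve = 390 * 9.81 = 3825.9 m/s
MR = exp(2151 / 3825.9) = 1.755

1.755


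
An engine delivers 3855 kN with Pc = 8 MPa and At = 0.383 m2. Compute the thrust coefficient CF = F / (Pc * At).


CF = 3855000 / (8e6 * 0.383) = 1.26

1.26


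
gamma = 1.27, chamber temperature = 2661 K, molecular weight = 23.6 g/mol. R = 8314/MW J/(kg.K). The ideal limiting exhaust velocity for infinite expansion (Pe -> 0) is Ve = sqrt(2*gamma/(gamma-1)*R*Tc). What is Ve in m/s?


R = 8314 / 23.6 = 352.29 J/(kg.K)
Ve = sqrt(2 * 1.27 / (1.27 - 1) * 352.29 * 2661) = 2970 m/s

2970 m/s


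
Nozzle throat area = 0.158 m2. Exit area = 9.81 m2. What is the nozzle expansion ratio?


AR = 9.81 / 0.158 = 62.1

62.1


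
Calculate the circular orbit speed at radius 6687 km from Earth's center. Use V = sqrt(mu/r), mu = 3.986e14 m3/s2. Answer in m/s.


V = sqrt(3.986e14 / 6687000) = 7721 m/s

7721 m/s


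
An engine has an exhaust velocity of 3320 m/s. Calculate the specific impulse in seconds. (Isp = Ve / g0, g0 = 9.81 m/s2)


Isp = Ve / g0 = 3320 / 9.81 = 338.4 s

338.4 s


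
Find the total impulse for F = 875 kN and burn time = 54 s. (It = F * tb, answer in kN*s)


It = 875 * 54 = 47250 kN*s

47250 kN*s


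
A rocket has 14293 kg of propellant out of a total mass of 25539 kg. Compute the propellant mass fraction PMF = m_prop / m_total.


PMF = 14293 / 25539 = 0.56

0.56


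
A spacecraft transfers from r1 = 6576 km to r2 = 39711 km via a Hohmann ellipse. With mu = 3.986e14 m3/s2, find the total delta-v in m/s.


V1 = sqrt(mu/r1) = 7785.52 m/s
dV1 = V1*(sqrt(2*r2/(r1+r2)) - 1) = 2412.8 m/s
V2 = sqrt(mu/r2) = 3168.2 m/s
dV2 = V2*(1 - sqrt(2*r1/(r1+r2))) = 1479.4 m/s
Total dV = 3892 m/s

3892 m/s


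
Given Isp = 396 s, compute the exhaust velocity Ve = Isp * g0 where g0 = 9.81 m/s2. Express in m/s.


Ve = Isp * g0 = 396 * 9.81 = 3884.8 m/s

3884.8 m/s


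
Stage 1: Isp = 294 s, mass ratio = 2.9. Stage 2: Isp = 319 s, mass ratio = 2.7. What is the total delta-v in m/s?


dV1 = 294 * 9.81 * ln(2.9) = 3070.8 m/s
dV2 = 319 * 9.81 * ln(2.7) = 3108.3 m/s
Total dV = 3070.8 + 3108.3 = 6179.1 m/s ~ 6179 m/s

6179 m/s


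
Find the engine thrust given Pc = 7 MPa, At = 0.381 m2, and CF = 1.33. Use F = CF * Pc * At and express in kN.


F = 1.33 * 7e6 * 0.381 = 3.5471e+06 N = 3547.1 kN

3547.1 kN


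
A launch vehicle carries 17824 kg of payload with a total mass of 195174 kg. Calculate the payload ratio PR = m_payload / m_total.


PR = 17824 / 195174 = 0.0913

0.0913


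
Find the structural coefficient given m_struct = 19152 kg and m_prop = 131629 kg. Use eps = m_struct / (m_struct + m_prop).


eps = 19152 / (19152 + 131629) = 0.127

0.127


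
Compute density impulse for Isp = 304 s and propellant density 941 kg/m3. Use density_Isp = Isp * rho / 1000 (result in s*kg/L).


rho*Isp = 304 * 941 / 1000 = 286 s*kg/L

286 s*kg/L


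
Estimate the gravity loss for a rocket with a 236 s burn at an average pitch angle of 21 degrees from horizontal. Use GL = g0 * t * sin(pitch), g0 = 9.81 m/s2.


GL = 9.81 * 236 * sin(21 deg) = 830 m/s

830 m/s


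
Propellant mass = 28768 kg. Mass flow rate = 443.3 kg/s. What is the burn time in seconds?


tb = 28768 / 443.3 = 64.9 s

64.9 s


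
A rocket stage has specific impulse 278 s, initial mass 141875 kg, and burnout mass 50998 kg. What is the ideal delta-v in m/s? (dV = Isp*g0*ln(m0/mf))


Ve = 278 * 9.81 = 2727.18 m/s
dV = 2727.18 * ln(141875/50998) = 2790 m/s

2790 m/s


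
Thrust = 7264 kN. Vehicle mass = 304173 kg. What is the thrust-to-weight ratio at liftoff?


TWR = 7264000 / (304173 * 9.81) = 2.43

2.43


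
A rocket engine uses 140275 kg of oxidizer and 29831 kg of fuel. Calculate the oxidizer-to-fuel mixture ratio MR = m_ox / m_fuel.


MR = 140275 / 29831 = 4.7

4.7


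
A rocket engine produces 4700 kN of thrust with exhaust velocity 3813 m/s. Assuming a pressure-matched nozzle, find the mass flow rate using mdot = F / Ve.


mdot = F / Ve = 4700000 / 3813 = 1232.6 kg/s

1232.6 kg/s


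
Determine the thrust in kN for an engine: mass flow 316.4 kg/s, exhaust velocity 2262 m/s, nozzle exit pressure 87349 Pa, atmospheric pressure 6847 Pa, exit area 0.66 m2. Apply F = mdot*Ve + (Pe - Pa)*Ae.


F = 316.4 * 2262 + (87349 - 6847) * 0.66 = 768828.0 N = 768.8 kN

768.8 kN


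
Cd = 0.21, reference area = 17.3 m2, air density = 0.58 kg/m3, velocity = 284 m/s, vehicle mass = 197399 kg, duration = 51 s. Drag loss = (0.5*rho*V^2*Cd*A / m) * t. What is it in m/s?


D = 0.5 * 0.58 * 284^2 * 0.21 * 17.3 = 84976.74 N
a = 84976.74 / 197399 = 0.4305 m/s2
dV = 0.4305 * 51 = 22.0 m/s

22.0 m/s


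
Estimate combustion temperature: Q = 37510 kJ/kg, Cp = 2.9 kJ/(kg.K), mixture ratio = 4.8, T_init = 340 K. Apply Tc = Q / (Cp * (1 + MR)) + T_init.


Tc = 37510 / (2.9 * (1 + 4.8)) + 340 = 2570 K

2570 K


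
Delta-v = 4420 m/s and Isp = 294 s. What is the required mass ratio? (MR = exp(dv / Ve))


Ve = 294 * 9.81 = 2884.14 m/s
MR = exp(4420 / 2884.14) = 4.63

4.63


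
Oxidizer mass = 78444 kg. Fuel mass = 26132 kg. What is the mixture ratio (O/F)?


MR = 78444 / 26132 = 3.0

3.0


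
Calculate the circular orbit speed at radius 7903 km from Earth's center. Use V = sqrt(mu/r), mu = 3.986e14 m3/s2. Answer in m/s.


V = sqrt(3.986e14 / 7903000) = 7102 m/s

7102 m/s


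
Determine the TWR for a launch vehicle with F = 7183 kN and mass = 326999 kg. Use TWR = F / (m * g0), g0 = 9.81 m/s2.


TWR = 7183000 / (326999 * 9.81) = 2.24

2.24


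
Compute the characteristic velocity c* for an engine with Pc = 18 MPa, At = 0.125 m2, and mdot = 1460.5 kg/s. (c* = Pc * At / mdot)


c* = 18e6 * 0.125 / 1460.5 = 1541 m/s

1541 m/s


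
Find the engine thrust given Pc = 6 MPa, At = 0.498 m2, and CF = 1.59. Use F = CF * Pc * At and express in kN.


F = 1.59 * 6e6 * 0.498 = 4.7509e+06 N = 4750.9 kN

4750.9 kN


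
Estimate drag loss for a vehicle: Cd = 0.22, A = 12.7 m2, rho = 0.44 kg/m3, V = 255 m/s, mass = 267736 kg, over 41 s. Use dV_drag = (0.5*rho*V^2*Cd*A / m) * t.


D = 0.5 * 0.44 * 255^2 * 0.22 * 12.7 = 39969.57 N
a = 39969.57 / 267736 = 0.1493 m/s2
dV = 0.1493 * 41 = 6.1 m/s

6.1 m/s


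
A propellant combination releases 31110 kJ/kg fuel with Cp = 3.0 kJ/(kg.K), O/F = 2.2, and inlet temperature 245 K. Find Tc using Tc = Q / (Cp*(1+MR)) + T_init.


Tc = 31110 / (3.0 * (1 + 2.2)) + 245 = 3486 K

3486 K


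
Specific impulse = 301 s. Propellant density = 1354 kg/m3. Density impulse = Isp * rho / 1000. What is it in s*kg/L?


rho*Isp = 301 * 1354 / 1000 = 408 s*kg/L

408 s*kg/L


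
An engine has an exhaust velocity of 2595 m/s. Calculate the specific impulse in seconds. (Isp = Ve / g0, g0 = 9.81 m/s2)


Isp = Ve / g0 = 2595 / 9.81 = 264.5 s

264.5 s


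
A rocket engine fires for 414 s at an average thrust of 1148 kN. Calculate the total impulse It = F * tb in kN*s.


It = 1148 * 414 = 475272 kN*s

475272 kN*s


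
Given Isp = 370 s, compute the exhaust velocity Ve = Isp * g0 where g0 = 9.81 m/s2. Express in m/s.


Ve = Isp * g0 = 370 * 9.81 = 3629.7 m/s

3629.7 m/s


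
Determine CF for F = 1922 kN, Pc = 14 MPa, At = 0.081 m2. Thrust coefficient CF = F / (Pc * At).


CF = 1922000 / (14e6 * 0.081) = 1.69

1.69


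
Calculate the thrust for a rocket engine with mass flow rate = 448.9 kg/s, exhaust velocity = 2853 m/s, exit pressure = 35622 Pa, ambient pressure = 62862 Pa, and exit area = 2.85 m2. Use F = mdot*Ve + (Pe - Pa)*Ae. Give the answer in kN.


F = 448.9 * 2853 + (35622 - 62862) * 2.85 = 1.2031e+06 N = 1203.1 kN

1203.1 kN


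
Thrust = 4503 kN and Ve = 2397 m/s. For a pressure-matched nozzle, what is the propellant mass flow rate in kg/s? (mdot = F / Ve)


mdot = F / Ve = 4503000 / 2397 = 1878.6 kg/s

1878.6 kg/s


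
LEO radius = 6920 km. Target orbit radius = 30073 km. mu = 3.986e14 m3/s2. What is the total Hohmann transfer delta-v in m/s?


V1 = sqrt(mu/r1) = 7589.54 m/s
dV1 = V1*(sqrt(2*r2/(r1+r2)) - 1) = 2087.87 m/s
V2 = sqrt(mu/r2) = 3640.66 m/s
dV2 = V2*(1 - sqrt(2*r1/(r1+r2))) = 1413.82 m/s
Total dV = 3502 m/s

3502 m/s


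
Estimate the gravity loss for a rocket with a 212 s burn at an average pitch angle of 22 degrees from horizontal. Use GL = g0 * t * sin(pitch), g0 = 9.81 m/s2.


GL = 9.81 * 212 * sin(22 deg) = 779 m/s

779 m/s


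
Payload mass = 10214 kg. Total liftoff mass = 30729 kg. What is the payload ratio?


PR = 10214 / 30729 = 0.3324

0.3324


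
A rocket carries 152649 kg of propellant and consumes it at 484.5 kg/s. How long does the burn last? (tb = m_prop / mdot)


tb = 152649 / 484.5 = 315.1 s

315.1 s


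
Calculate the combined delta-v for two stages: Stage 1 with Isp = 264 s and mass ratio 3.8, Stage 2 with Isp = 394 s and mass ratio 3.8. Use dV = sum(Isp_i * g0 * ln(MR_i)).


dV1 = 264 * 9.81 * ln(3.8) = 3457.4 m/s
dV2 = 394 * 9.81 * ln(3.8) = 5160.0 m/s
Total dV = 3457.4 + 5160.0 = 8617.4 m/s ~ 8617 m/s

8617 m/s


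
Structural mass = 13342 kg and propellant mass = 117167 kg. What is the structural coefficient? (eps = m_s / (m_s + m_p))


eps = 13342 / (13342 + 117167) = 0.1022

0.1022


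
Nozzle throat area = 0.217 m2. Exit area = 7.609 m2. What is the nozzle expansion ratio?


AR = 7.609 / 0.217 = 35.1

35.1


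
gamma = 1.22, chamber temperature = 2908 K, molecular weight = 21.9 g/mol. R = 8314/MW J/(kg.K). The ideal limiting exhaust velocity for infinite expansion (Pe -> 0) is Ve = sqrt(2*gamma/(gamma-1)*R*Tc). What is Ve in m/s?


R = 8314 / 21.9 = 379.63 J/(kg.K)
Ve = sqrt(2 * 1.22 / (1.22 - 1) * 379.63 * 2908) = 3499 m/s

3499 m/s


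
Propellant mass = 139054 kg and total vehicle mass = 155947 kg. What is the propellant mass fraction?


PMF = 139054 / 155947 = 0.892

0.892


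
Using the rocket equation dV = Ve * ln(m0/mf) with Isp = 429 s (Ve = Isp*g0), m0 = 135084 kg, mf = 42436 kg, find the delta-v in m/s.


Ve = 429 * 9.81 = 4208.49 m/s
dV = 4208.49 * ln(135084/42436) = 4873 m/s

4873 m/s


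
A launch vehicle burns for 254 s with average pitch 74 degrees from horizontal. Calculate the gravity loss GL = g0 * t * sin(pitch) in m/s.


GL = 9.81 * 254 * sin(74 deg) = 2395 m/s

2395 m/s


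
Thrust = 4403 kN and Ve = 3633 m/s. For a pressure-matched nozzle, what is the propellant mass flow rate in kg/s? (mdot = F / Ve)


mdot = F / Ve = 4403000 / 3633 = 1211.9 kg/s

1211.9 kg/s


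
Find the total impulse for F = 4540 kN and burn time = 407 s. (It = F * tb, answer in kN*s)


It = 4540 * 407 = 1847780 kN*s

1847780 kN*s


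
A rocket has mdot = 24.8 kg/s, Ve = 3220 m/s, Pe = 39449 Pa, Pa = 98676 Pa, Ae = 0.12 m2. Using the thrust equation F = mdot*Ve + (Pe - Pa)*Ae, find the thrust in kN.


F = 24.8 * 3220 + (39449 - 98676) * 0.12 = 72749.0 N = 72.7 kN

72.7 kN


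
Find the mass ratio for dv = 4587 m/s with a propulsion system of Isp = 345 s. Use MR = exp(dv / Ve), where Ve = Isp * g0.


Ve = 345 * 9.81 = 3384.45 m/s
MR = exp(4587 / 3384.45) = 3.878

3.878


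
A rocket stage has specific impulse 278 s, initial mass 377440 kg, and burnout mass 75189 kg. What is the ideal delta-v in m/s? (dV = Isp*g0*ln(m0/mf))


Ve = 278 * 9.81 = 2727.18 m/s
dV = 2727.18 * ln(377440/75189) = 4400 m/s

4400 m/s


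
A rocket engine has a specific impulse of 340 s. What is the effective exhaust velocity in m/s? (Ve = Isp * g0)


Ve = Isp * g0 = 340 * 9.81 = 3335.4 m/s

3335.4 m/s


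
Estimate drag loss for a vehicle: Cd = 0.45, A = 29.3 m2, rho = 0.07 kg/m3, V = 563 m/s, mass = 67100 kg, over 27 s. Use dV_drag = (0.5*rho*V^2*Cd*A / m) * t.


D = 0.5 * 0.07 * 563^2 * 0.45 * 29.3 = 146273.27 N
a = 146273.27 / 67100 = 2.1799 m/s2
dV = 2.1799 * 27 = 58.9 m/s

58.9 m/s


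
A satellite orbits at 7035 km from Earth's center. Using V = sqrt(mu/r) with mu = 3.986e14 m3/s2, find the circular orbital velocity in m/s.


V = sqrt(3.986e14 / 7035000) = 7527 m/s

7527 m/s


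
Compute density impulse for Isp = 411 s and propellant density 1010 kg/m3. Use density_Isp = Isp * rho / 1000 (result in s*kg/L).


rho*Isp = 411 * 1010 / 1000 = 415 s*kg/L

415 s*kg/L


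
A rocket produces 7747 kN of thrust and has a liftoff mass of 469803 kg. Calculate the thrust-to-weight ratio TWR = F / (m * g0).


TWR = 7747000 / (469803 * 9.81) = 1.68

1.68


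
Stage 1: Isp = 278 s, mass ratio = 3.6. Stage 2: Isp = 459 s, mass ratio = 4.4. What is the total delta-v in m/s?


dV1 = 278 * 9.81 * ln(3.6) = 3493.3 m/s
dV2 = 459 * 9.81 * ln(4.4) = 6671.4 m/s
Total dV = 3493.3 + 6671.4 = 10164.7 m/s ~ 10165 m/s

10165 m/s


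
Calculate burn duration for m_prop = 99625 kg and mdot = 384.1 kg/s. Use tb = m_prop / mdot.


tb = 99625 / 384.1 = 259.4 s

259.4 s


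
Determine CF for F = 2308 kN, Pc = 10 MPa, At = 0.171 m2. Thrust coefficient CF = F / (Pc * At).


CF = 2308000 / (10e6 * 0.171) = 1.35

1.35


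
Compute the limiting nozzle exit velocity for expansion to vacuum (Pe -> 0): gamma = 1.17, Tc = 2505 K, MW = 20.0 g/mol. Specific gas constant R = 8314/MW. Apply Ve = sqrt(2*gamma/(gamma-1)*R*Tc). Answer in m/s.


R = 8314 / 20.0 = 415.7 J/(kg.K)
Ve = sqrt(2 * 1.17 / (1.17 - 1) * 415.7 * 2505) = 3786 m/s

3786 m/s


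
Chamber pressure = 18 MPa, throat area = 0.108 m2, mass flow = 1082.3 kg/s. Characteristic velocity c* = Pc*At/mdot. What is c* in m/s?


c* = 18e6 * 0.108 / 1082.3 = 1796 m/s

1796 m/s
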